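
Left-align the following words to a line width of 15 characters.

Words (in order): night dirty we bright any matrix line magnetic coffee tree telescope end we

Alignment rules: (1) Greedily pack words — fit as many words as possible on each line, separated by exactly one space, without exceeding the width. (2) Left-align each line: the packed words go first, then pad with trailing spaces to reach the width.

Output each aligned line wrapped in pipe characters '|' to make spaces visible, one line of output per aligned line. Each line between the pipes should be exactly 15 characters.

Answer: |night dirty we |
|bright any     |
|matrix line    |
|magnetic coffee|
|tree telescope |
|end we         |

Derivation:
Line 1: ['night', 'dirty', 'we'] (min_width=14, slack=1)
Line 2: ['bright', 'any'] (min_width=10, slack=5)
Line 3: ['matrix', 'line'] (min_width=11, slack=4)
Line 4: ['magnetic', 'coffee'] (min_width=15, slack=0)
Line 5: ['tree', 'telescope'] (min_width=14, slack=1)
Line 6: ['end', 'we'] (min_width=6, slack=9)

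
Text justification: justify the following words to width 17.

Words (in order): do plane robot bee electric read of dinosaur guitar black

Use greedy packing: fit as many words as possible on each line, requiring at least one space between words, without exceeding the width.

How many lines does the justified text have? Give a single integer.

Answer: 4

Derivation:
Line 1: ['do', 'plane', 'robot'] (min_width=14, slack=3)
Line 2: ['bee', 'electric', 'read'] (min_width=17, slack=0)
Line 3: ['of', 'dinosaur'] (min_width=11, slack=6)
Line 4: ['guitar', 'black'] (min_width=12, slack=5)
Total lines: 4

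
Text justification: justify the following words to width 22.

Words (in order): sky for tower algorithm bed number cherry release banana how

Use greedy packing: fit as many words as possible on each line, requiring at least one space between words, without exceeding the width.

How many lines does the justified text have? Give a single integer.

Answer: 4

Derivation:
Line 1: ['sky', 'for', 'tower'] (min_width=13, slack=9)
Line 2: ['algorithm', 'bed', 'number'] (min_width=20, slack=2)
Line 3: ['cherry', 'release', 'banana'] (min_width=21, slack=1)
Line 4: ['how'] (min_width=3, slack=19)
Total lines: 4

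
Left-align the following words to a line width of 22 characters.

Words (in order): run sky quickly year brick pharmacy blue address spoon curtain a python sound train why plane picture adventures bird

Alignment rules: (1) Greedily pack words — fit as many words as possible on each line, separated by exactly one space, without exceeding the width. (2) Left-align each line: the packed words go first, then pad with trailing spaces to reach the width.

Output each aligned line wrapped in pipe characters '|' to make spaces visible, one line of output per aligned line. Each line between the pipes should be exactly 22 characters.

Answer: |run sky quickly year  |
|brick pharmacy blue   |
|address spoon curtain |
|a python sound train  |
|why plane picture     |
|adventures bird       |

Derivation:
Line 1: ['run', 'sky', 'quickly', 'year'] (min_width=20, slack=2)
Line 2: ['brick', 'pharmacy', 'blue'] (min_width=19, slack=3)
Line 3: ['address', 'spoon', 'curtain'] (min_width=21, slack=1)
Line 4: ['a', 'python', 'sound', 'train'] (min_width=20, slack=2)
Line 5: ['why', 'plane', 'picture'] (min_width=17, slack=5)
Line 6: ['adventures', 'bird'] (min_width=15, slack=7)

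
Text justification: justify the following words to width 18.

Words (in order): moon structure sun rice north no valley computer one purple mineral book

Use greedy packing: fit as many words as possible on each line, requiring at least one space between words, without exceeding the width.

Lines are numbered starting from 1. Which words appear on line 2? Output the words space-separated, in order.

Line 1: ['moon', 'structure', 'sun'] (min_width=18, slack=0)
Line 2: ['rice', 'north', 'no'] (min_width=13, slack=5)
Line 3: ['valley', 'computer'] (min_width=15, slack=3)
Line 4: ['one', 'purple', 'mineral'] (min_width=18, slack=0)
Line 5: ['book'] (min_width=4, slack=14)

Answer: rice north no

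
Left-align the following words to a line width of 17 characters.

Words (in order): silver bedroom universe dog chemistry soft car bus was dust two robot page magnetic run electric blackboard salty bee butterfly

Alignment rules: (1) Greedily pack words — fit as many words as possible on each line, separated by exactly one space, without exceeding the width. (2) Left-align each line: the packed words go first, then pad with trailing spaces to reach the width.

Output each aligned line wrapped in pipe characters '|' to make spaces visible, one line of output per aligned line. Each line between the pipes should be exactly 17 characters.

Answer: |silver bedroom   |
|universe dog     |
|chemistry soft   |
|car bus was dust |
|two robot page   |
|magnetic run     |
|electric         |
|blackboard salty |
|bee butterfly    |

Derivation:
Line 1: ['silver', 'bedroom'] (min_width=14, slack=3)
Line 2: ['universe', 'dog'] (min_width=12, slack=5)
Line 3: ['chemistry', 'soft'] (min_width=14, slack=3)
Line 4: ['car', 'bus', 'was', 'dust'] (min_width=16, slack=1)
Line 5: ['two', 'robot', 'page'] (min_width=14, slack=3)
Line 6: ['magnetic', 'run'] (min_width=12, slack=5)
Line 7: ['electric'] (min_width=8, slack=9)
Line 8: ['blackboard', 'salty'] (min_width=16, slack=1)
Line 9: ['bee', 'butterfly'] (min_width=13, slack=4)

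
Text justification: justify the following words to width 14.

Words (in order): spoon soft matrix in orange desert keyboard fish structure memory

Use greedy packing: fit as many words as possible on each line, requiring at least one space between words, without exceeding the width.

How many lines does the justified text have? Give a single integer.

Line 1: ['spoon', 'soft'] (min_width=10, slack=4)
Line 2: ['matrix', 'in'] (min_width=9, slack=5)
Line 3: ['orange', 'desert'] (min_width=13, slack=1)
Line 4: ['keyboard', 'fish'] (min_width=13, slack=1)
Line 5: ['structure'] (min_width=9, slack=5)
Line 6: ['memory'] (min_width=6, slack=8)
Total lines: 6

Answer: 6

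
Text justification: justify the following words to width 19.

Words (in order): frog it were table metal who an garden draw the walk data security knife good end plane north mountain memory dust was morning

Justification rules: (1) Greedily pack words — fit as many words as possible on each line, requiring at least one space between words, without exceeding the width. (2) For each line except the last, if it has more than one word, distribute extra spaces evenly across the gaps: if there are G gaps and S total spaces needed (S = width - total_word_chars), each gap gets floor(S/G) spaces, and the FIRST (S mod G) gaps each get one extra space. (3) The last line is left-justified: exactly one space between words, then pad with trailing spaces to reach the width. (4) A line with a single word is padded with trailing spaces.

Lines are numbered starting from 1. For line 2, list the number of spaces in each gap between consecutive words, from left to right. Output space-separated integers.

Line 1: ['frog', 'it', 'were', 'table'] (min_width=18, slack=1)
Line 2: ['metal', 'who', 'an', 'garden'] (min_width=19, slack=0)
Line 3: ['draw', 'the', 'walk', 'data'] (min_width=18, slack=1)
Line 4: ['security', 'knife', 'good'] (min_width=19, slack=0)
Line 5: ['end', 'plane', 'north'] (min_width=15, slack=4)
Line 6: ['mountain', 'memory'] (min_width=15, slack=4)
Line 7: ['dust', 'was', 'morning'] (min_width=16, slack=3)

Answer: 1 1 1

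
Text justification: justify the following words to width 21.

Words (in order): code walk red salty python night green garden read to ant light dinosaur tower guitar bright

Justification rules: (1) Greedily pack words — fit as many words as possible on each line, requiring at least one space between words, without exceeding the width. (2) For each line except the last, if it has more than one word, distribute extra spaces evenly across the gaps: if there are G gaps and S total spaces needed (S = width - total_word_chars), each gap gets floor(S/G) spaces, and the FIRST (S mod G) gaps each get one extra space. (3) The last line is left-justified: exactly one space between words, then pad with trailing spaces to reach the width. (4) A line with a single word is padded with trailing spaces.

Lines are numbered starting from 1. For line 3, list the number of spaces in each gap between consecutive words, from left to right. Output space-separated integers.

Answer: 2 2 2

Derivation:
Line 1: ['code', 'walk', 'red', 'salty'] (min_width=19, slack=2)
Line 2: ['python', 'night', 'green'] (min_width=18, slack=3)
Line 3: ['garden', 'read', 'to', 'ant'] (min_width=18, slack=3)
Line 4: ['light', 'dinosaur', 'tower'] (min_width=20, slack=1)
Line 5: ['guitar', 'bright'] (min_width=13, slack=8)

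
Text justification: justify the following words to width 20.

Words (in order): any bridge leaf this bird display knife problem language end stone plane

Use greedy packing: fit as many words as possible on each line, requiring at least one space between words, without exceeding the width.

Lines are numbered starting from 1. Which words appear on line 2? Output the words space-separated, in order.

Line 1: ['any', 'bridge', 'leaf', 'this'] (min_width=20, slack=0)
Line 2: ['bird', 'display', 'knife'] (min_width=18, slack=2)
Line 3: ['problem', 'language', 'end'] (min_width=20, slack=0)
Line 4: ['stone', 'plane'] (min_width=11, slack=9)

Answer: bird display knife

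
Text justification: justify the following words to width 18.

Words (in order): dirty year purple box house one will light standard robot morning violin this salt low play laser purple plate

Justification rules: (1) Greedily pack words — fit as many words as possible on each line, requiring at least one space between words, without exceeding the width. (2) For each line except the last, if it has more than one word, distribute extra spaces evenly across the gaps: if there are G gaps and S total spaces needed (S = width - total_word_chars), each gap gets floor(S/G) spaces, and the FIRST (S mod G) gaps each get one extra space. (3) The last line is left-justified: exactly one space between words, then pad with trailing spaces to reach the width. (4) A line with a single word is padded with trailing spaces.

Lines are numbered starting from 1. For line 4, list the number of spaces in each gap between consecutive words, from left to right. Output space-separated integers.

Line 1: ['dirty', 'year', 'purple'] (min_width=17, slack=1)
Line 2: ['box', 'house', 'one', 'will'] (min_width=18, slack=0)
Line 3: ['light', 'standard'] (min_width=14, slack=4)
Line 4: ['robot', 'morning'] (min_width=13, slack=5)
Line 5: ['violin', 'this', 'salt'] (min_width=16, slack=2)
Line 6: ['low', 'play', 'laser'] (min_width=14, slack=4)
Line 7: ['purple', 'plate'] (min_width=12, slack=6)

Answer: 6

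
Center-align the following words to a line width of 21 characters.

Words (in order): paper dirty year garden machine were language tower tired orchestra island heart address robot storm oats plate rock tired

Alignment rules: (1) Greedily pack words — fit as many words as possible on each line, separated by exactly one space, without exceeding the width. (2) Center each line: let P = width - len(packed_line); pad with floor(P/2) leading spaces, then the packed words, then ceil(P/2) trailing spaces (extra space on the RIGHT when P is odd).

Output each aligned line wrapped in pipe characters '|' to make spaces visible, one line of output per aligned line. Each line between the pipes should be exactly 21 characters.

Line 1: ['paper', 'dirty', 'year'] (min_width=16, slack=5)
Line 2: ['garden', 'machine', 'were'] (min_width=19, slack=2)
Line 3: ['language', 'tower', 'tired'] (min_width=20, slack=1)
Line 4: ['orchestra', 'island'] (min_width=16, slack=5)
Line 5: ['heart', 'address', 'robot'] (min_width=19, slack=2)
Line 6: ['storm', 'oats', 'plate', 'rock'] (min_width=21, slack=0)
Line 7: ['tired'] (min_width=5, slack=16)

Answer: |  paper dirty year   |
| garden machine were |
|language tower tired |
|  orchestra island   |
| heart address robot |
|storm oats plate rock|
|        tired        |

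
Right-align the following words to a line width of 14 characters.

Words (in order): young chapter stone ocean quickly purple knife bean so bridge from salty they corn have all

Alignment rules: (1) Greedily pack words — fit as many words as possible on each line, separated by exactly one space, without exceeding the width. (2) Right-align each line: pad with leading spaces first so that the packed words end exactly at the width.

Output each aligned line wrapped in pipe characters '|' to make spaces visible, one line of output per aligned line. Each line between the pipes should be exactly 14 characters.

Line 1: ['young', 'chapter'] (min_width=13, slack=1)
Line 2: ['stone', 'ocean'] (min_width=11, slack=3)
Line 3: ['quickly', 'purple'] (min_width=14, slack=0)
Line 4: ['knife', 'bean', 'so'] (min_width=13, slack=1)
Line 5: ['bridge', 'from'] (min_width=11, slack=3)
Line 6: ['salty', 'they'] (min_width=10, slack=4)
Line 7: ['corn', 'have', 'all'] (min_width=13, slack=1)

Answer: | young chapter|
|   stone ocean|
|quickly purple|
| knife bean so|
|   bridge from|
|    salty they|
| corn have all|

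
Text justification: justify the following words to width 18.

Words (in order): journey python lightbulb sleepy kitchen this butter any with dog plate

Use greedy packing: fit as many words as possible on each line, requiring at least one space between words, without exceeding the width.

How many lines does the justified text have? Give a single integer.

Answer: 5

Derivation:
Line 1: ['journey', 'python'] (min_width=14, slack=4)
Line 2: ['lightbulb', 'sleepy'] (min_width=16, slack=2)
Line 3: ['kitchen', 'this'] (min_width=12, slack=6)
Line 4: ['butter', 'any', 'with'] (min_width=15, slack=3)
Line 5: ['dog', 'plate'] (min_width=9, slack=9)
Total lines: 5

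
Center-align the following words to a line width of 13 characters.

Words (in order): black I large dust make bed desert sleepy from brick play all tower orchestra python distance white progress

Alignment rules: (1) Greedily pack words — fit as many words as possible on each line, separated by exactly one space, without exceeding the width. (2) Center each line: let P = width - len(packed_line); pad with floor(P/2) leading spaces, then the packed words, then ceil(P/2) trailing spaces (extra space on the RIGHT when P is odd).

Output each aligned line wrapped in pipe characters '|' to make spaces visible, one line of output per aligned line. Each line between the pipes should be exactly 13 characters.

Line 1: ['black', 'I', 'large'] (min_width=13, slack=0)
Line 2: ['dust', 'make', 'bed'] (min_width=13, slack=0)
Line 3: ['desert', 'sleepy'] (min_width=13, slack=0)
Line 4: ['from', 'brick'] (min_width=10, slack=3)
Line 5: ['play', 'all'] (min_width=8, slack=5)
Line 6: ['tower'] (min_width=5, slack=8)
Line 7: ['orchestra'] (min_width=9, slack=4)
Line 8: ['python'] (min_width=6, slack=7)
Line 9: ['distance'] (min_width=8, slack=5)
Line 10: ['white'] (min_width=5, slack=8)
Line 11: ['progress'] (min_width=8, slack=5)

Answer: |black I large|
|dust make bed|
|desert sleepy|
| from brick  |
|  play all   |
|    tower    |
|  orchestra  |
|   python    |
|  distance   |
|    white    |
|  progress   |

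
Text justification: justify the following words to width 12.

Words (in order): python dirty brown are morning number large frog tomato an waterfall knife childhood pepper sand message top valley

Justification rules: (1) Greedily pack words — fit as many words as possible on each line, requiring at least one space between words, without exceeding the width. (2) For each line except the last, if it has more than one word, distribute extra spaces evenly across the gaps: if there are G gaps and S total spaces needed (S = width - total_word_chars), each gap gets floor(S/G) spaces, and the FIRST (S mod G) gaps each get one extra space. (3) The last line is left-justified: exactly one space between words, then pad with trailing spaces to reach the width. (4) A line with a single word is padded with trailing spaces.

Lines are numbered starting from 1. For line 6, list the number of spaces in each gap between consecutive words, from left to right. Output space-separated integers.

Line 1: ['python', 'dirty'] (min_width=12, slack=0)
Line 2: ['brown', 'are'] (min_width=9, slack=3)
Line 3: ['morning'] (min_width=7, slack=5)
Line 4: ['number', 'large'] (min_width=12, slack=0)
Line 5: ['frog', 'tomato'] (min_width=11, slack=1)
Line 6: ['an', 'waterfall'] (min_width=12, slack=0)
Line 7: ['knife'] (min_width=5, slack=7)
Line 8: ['childhood'] (min_width=9, slack=3)
Line 9: ['pepper', 'sand'] (min_width=11, slack=1)
Line 10: ['message', 'top'] (min_width=11, slack=1)
Line 11: ['valley'] (min_width=6, slack=6)

Answer: 1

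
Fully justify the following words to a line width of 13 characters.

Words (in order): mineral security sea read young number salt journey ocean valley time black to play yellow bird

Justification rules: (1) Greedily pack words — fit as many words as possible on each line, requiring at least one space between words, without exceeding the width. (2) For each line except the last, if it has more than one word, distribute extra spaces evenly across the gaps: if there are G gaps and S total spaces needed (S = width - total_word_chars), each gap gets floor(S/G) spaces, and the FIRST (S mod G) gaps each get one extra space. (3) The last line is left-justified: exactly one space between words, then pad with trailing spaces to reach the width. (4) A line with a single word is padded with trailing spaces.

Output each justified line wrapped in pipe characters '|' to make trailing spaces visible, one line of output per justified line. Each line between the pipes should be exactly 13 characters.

Answer: |mineral      |
|security  sea|
|read    young|
|number   salt|
|journey ocean|
|valley   time|
|black to play|
|yellow bird  |

Derivation:
Line 1: ['mineral'] (min_width=7, slack=6)
Line 2: ['security', 'sea'] (min_width=12, slack=1)
Line 3: ['read', 'young'] (min_width=10, slack=3)
Line 4: ['number', 'salt'] (min_width=11, slack=2)
Line 5: ['journey', 'ocean'] (min_width=13, slack=0)
Line 6: ['valley', 'time'] (min_width=11, slack=2)
Line 7: ['black', 'to', 'play'] (min_width=13, slack=0)
Line 8: ['yellow', 'bird'] (min_width=11, slack=2)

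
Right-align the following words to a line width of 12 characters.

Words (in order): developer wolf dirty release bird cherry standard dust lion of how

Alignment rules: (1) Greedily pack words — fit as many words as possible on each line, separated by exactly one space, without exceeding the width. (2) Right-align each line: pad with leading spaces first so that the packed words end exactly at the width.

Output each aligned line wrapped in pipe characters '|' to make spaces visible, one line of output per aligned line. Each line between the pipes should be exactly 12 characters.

Line 1: ['developer'] (min_width=9, slack=3)
Line 2: ['wolf', 'dirty'] (min_width=10, slack=2)
Line 3: ['release', 'bird'] (min_width=12, slack=0)
Line 4: ['cherry'] (min_width=6, slack=6)
Line 5: ['standard'] (min_width=8, slack=4)
Line 6: ['dust', 'lion', 'of'] (min_width=12, slack=0)
Line 7: ['how'] (min_width=3, slack=9)

Answer: |   developer|
|  wolf dirty|
|release bird|
|      cherry|
|    standard|
|dust lion of|
|         how|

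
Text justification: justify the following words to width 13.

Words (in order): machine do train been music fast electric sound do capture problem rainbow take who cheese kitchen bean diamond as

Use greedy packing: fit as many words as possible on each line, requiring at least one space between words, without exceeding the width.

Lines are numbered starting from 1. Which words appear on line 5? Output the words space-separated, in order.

Line 1: ['machine', 'do'] (min_width=10, slack=3)
Line 2: ['train', 'been'] (min_width=10, slack=3)
Line 3: ['music', 'fast'] (min_width=10, slack=3)
Line 4: ['electric'] (min_width=8, slack=5)
Line 5: ['sound', 'do'] (min_width=8, slack=5)
Line 6: ['capture'] (min_width=7, slack=6)
Line 7: ['problem'] (min_width=7, slack=6)
Line 8: ['rainbow', 'take'] (min_width=12, slack=1)
Line 9: ['who', 'cheese'] (min_width=10, slack=3)
Line 10: ['kitchen', 'bean'] (min_width=12, slack=1)
Line 11: ['diamond', 'as'] (min_width=10, slack=3)

Answer: sound do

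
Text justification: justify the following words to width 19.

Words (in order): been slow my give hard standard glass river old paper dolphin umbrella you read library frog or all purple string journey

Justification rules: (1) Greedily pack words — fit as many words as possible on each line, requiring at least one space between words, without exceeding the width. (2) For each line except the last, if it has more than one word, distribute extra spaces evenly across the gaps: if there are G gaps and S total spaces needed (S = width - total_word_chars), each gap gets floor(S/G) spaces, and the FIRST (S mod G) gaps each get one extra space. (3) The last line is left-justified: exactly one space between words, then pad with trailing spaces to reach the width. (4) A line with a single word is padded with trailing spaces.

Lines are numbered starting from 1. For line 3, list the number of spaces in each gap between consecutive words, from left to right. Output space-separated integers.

Line 1: ['been', 'slow', 'my', 'give'] (min_width=17, slack=2)
Line 2: ['hard', 'standard', 'glass'] (min_width=19, slack=0)
Line 3: ['river', 'old', 'paper'] (min_width=15, slack=4)
Line 4: ['dolphin', 'umbrella'] (min_width=16, slack=3)
Line 5: ['you', 'read', 'library'] (min_width=16, slack=3)
Line 6: ['frog', 'or', 'all', 'purple'] (min_width=18, slack=1)
Line 7: ['string', 'journey'] (min_width=14, slack=5)

Answer: 3 3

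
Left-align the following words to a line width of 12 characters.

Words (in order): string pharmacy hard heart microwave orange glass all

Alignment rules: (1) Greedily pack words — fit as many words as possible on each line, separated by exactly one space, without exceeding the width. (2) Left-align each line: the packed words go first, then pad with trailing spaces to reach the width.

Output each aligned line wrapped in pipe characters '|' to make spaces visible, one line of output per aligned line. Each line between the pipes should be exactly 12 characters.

Answer: |string      |
|pharmacy    |
|hard heart  |
|microwave   |
|orange glass|
|all         |

Derivation:
Line 1: ['string'] (min_width=6, slack=6)
Line 2: ['pharmacy'] (min_width=8, slack=4)
Line 3: ['hard', 'heart'] (min_width=10, slack=2)
Line 4: ['microwave'] (min_width=9, slack=3)
Line 5: ['orange', 'glass'] (min_width=12, slack=0)
Line 6: ['all'] (min_width=3, slack=9)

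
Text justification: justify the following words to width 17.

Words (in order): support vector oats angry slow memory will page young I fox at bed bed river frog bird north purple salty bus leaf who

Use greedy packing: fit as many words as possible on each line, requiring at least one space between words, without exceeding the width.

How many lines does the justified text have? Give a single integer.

Line 1: ['support', 'vector'] (min_width=14, slack=3)
Line 2: ['oats', 'angry', 'slow'] (min_width=15, slack=2)
Line 3: ['memory', 'will', 'page'] (min_width=16, slack=1)
Line 4: ['young', 'I', 'fox', 'at'] (min_width=14, slack=3)
Line 5: ['bed', 'bed', 'river'] (min_width=13, slack=4)
Line 6: ['frog', 'bird', 'north'] (min_width=15, slack=2)
Line 7: ['purple', 'salty', 'bus'] (min_width=16, slack=1)
Line 8: ['leaf', 'who'] (min_width=8, slack=9)
Total lines: 8

Answer: 8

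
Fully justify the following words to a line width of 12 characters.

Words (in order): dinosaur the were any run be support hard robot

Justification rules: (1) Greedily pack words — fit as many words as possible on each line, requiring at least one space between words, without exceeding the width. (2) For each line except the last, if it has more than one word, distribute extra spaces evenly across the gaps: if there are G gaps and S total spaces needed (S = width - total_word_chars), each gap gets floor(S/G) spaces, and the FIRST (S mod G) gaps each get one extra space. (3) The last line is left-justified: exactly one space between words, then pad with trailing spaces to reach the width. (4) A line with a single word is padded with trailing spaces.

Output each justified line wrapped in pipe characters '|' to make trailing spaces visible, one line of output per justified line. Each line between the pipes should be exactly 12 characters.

Line 1: ['dinosaur', 'the'] (min_width=12, slack=0)
Line 2: ['were', 'any', 'run'] (min_width=12, slack=0)
Line 3: ['be', 'support'] (min_width=10, slack=2)
Line 4: ['hard', 'robot'] (min_width=10, slack=2)

Answer: |dinosaur the|
|were any run|
|be   support|
|hard robot  |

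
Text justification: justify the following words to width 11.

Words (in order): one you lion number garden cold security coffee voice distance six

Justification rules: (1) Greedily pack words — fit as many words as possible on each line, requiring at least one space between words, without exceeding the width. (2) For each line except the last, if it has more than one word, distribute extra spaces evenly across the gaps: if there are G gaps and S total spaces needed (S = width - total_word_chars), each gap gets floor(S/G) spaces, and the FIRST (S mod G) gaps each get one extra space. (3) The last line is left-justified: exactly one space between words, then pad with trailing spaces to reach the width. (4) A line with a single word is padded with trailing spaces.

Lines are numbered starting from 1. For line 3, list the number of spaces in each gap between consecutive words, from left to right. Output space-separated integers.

Answer: 1

Derivation:
Line 1: ['one', 'you'] (min_width=7, slack=4)
Line 2: ['lion', 'number'] (min_width=11, slack=0)
Line 3: ['garden', 'cold'] (min_width=11, slack=0)
Line 4: ['security'] (min_width=8, slack=3)
Line 5: ['coffee'] (min_width=6, slack=5)
Line 6: ['voice'] (min_width=5, slack=6)
Line 7: ['distance'] (min_width=8, slack=3)
Line 8: ['six'] (min_width=3, slack=8)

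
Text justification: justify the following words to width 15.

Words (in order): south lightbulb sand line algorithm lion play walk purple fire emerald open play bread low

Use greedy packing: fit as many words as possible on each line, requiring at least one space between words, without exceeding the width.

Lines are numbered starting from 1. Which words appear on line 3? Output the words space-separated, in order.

Answer: algorithm lion

Derivation:
Line 1: ['south', 'lightbulb'] (min_width=15, slack=0)
Line 2: ['sand', 'line'] (min_width=9, slack=6)
Line 3: ['algorithm', 'lion'] (min_width=14, slack=1)
Line 4: ['play', 'walk'] (min_width=9, slack=6)
Line 5: ['purple', 'fire'] (min_width=11, slack=4)
Line 6: ['emerald', 'open'] (min_width=12, slack=3)
Line 7: ['play', 'bread', 'low'] (min_width=14, slack=1)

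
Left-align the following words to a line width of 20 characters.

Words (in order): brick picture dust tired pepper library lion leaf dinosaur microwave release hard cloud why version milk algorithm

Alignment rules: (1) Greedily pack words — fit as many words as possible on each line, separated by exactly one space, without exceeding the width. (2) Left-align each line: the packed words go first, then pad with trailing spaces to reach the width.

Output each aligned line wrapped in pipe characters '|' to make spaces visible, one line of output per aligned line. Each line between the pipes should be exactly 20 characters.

Line 1: ['brick', 'picture', 'dust'] (min_width=18, slack=2)
Line 2: ['tired', 'pepper', 'library'] (min_width=20, slack=0)
Line 3: ['lion', 'leaf', 'dinosaur'] (min_width=18, slack=2)
Line 4: ['microwave', 'release'] (min_width=17, slack=3)
Line 5: ['hard', 'cloud', 'why'] (min_width=14, slack=6)
Line 6: ['version', 'milk'] (min_width=12, slack=8)
Line 7: ['algorithm'] (min_width=9, slack=11)

Answer: |brick picture dust  |
|tired pepper library|
|lion leaf dinosaur  |
|microwave release   |
|hard cloud why      |
|version milk        |
|algorithm           |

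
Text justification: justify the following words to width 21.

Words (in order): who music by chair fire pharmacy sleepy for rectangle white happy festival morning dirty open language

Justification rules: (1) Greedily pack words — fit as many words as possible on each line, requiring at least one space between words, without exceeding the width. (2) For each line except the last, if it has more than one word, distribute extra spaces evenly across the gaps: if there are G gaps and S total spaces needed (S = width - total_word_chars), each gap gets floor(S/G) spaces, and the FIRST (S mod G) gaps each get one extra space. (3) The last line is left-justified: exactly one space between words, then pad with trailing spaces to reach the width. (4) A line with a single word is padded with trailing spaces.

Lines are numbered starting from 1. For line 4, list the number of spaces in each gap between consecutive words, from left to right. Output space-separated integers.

Answer: 8

Derivation:
Line 1: ['who', 'music', 'by', 'chair'] (min_width=18, slack=3)
Line 2: ['fire', 'pharmacy', 'sleepy'] (min_width=20, slack=1)
Line 3: ['for', 'rectangle', 'white'] (min_width=19, slack=2)
Line 4: ['happy', 'festival'] (min_width=14, slack=7)
Line 5: ['morning', 'dirty', 'open'] (min_width=18, slack=3)
Line 6: ['language'] (min_width=8, slack=13)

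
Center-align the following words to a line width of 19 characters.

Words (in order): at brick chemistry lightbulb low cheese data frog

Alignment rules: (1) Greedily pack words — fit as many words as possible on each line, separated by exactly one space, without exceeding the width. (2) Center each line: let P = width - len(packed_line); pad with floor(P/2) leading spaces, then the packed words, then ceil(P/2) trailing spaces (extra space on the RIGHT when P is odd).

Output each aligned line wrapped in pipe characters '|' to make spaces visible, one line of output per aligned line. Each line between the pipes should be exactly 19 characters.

Answer: |at brick chemistry |
|   lightbulb low   |
| cheese data frog  |

Derivation:
Line 1: ['at', 'brick', 'chemistry'] (min_width=18, slack=1)
Line 2: ['lightbulb', 'low'] (min_width=13, slack=6)
Line 3: ['cheese', 'data', 'frog'] (min_width=16, slack=3)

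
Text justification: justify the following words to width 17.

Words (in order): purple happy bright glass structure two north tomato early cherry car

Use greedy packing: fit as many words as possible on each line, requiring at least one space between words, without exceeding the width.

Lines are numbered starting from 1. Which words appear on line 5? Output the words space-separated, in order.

Answer: early cherry car

Derivation:
Line 1: ['purple', 'happy'] (min_width=12, slack=5)
Line 2: ['bright', 'glass'] (min_width=12, slack=5)
Line 3: ['structure', 'two'] (min_width=13, slack=4)
Line 4: ['north', 'tomato'] (min_width=12, slack=5)
Line 5: ['early', 'cherry', 'car'] (min_width=16, slack=1)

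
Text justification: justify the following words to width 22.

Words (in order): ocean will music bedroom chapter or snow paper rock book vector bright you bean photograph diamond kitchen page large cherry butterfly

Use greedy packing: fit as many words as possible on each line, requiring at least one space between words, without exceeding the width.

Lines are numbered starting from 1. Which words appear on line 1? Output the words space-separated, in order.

Answer: ocean will music

Derivation:
Line 1: ['ocean', 'will', 'music'] (min_width=16, slack=6)
Line 2: ['bedroom', 'chapter', 'or'] (min_width=18, slack=4)
Line 3: ['snow', 'paper', 'rock', 'book'] (min_width=20, slack=2)
Line 4: ['vector', 'bright', 'you', 'bean'] (min_width=22, slack=0)
Line 5: ['photograph', 'diamond'] (min_width=18, slack=4)
Line 6: ['kitchen', 'page', 'large'] (min_width=18, slack=4)
Line 7: ['cherry', 'butterfly'] (min_width=16, slack=6)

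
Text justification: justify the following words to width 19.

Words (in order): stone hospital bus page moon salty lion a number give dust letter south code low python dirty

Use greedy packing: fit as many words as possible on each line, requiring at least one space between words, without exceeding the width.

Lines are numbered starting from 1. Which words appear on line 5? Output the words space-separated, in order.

Answer: code low python

Derivation:
Line 1: ['stone', 'hospital', 'bus'] (min_width=18, slack=1)
Line 2: ['page', 'moon', 'salty'] (min_width=15, slack=4)
Line 3: ['lion', 'a', 'number', 'give'] (min_width=18, slack=1)
Line 4: ['dust', 'letter', 'south'] (min_width=17, slack=2)
Line 5: ['code', 'low', 'python'] (min_width=15, slack=4)
Line 6: ['dirty'] (min_width=5, slack=14)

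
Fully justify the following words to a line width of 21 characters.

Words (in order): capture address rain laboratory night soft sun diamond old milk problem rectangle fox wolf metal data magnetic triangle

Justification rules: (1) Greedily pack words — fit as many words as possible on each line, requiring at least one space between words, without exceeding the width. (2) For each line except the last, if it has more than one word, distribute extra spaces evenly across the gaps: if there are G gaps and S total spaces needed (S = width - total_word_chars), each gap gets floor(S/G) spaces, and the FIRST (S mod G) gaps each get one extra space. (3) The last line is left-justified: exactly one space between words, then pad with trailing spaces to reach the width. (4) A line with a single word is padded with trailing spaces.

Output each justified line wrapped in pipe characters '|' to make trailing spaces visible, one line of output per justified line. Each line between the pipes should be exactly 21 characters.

Line 1: ['capture', 'address', 'rain'] (min_width=20, slack=1)
Line 2: ['laboratory', 'night', 'soft'] (min_width=21, slack=0)
Line 3: ['sun', 'diamond', 'old', 'milk'] (min_width=20, slack=1)
Line 4: ['problem', 'rectangle', 'fox'] (min_width=21, slack=0)
Line 5: ['wolf', 'metal', 'data'] (min_width=15, slack=6)
Line 6: ['magnetic', 'triangle'] (min_width=17, slack=4)

Answer: |capture  address rain|
|laboratory night soft|
|sun  diamond old milk|
|problem rectangle fox|
|wolf    metal    data|
|magnetic triangle    |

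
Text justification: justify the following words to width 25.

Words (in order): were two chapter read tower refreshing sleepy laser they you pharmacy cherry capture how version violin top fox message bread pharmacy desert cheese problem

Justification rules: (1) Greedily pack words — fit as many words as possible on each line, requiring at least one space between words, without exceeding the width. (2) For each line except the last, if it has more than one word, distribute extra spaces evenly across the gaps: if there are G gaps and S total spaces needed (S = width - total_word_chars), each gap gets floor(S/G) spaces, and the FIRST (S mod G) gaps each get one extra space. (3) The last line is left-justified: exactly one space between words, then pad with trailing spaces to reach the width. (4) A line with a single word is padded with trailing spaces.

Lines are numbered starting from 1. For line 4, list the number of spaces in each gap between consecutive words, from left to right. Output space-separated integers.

Line 1: ['were', 'two', 'chapter', 'read'] (min_width=21, slack=4)
Line 2: ['tower', 'refreshing', 'sleepy'] (min_width=23, slack=2)
Line 3: ['laser', 'they', 'you', 'pharmacy'] (min_width=23, slack=2)
Line 4: ['cherry', 'capture', 'how'] (min_width=18, slack=7)
Line 5: ['version', 'violin', 'top', 'fox'] (min_width=22, slack=3)
Line 6: ['message', 'bread', 'pharmacy'] (min_width=22, slack=3)
Line 7: ['desert', 'cheese', 'problem'] (min_width=21, slack=4)

Answer: 5 4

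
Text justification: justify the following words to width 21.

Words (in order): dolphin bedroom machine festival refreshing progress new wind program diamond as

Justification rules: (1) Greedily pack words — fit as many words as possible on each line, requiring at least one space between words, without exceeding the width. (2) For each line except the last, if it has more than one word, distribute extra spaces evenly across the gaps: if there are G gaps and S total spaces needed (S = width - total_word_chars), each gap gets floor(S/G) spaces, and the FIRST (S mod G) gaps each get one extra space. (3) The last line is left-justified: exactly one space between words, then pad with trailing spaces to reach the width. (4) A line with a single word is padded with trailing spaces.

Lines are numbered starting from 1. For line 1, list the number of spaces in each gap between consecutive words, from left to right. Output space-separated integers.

Line 1: ['dolphin', 'bedroom'] (min_width=15, slack=6)
Line 2: ['machine', 'festival'] (min_width=16, slack=5)
Line 3: ['refreshing', 'progress'] (min_width=19, slack=2)
Line 4: ['new', 'wind', 'program'] (min_width=16, slack=5)
Line 5: ['diamond', 'as'] (min_width=10, slack=11)

Answer: 7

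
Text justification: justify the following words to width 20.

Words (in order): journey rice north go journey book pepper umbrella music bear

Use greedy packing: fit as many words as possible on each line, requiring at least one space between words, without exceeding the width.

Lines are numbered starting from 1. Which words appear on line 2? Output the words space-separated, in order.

Answer: go journey book

Derivation:
Line 1: ['journey', 'rice', 'north'] (min_width=18, slack=2)
Line 2: ['go', 'journey', 'book'] (min_width=15, slack=5)
Line 3: ['pepper', 'umbrella'] (min_width=15, slack=5)
Line 4: ['music', 'bear'] (min_width=10, slack=10)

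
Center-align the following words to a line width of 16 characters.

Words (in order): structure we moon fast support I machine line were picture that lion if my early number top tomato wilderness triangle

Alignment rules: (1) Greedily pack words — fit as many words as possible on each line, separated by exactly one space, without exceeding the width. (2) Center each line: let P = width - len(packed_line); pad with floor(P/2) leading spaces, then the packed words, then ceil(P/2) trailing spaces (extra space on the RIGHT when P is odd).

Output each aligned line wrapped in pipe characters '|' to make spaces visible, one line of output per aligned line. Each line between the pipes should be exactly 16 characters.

Answer: |  structure we  |
|   moon fast    |
|   support I    |
|  machine line  |
|  were picture  |
|that lion if my |
|early number top|
|     tomato     |
|   wilderness   |
|    triangle    |

Derivation:
Line 1: ['structure', 'we'] (min_width=12, slack=4)
Line 2: ['moon', 'fast'] (min_width=9, slack=7)
Line 3: ['support', 'I'] (min_width=9, slack=7)
Line 4: ['machine', 'line'] (min_width=12, slack=4)
Line 5: ['were', 'picture'] (min_width=12, slack=4)
Line 6: ['that', 'lion', 'if', 'my'] (min_width=15, slack=1)
Line 7: ['early', 'number', 'top'] (min_width=16, slack=0)
Line 8: ['tomato'] (min_width=6, slack=10)
Line 9: ['wilderness'] (min_width=10, slack=6)
Line 10: ['triangle'] (min_width=8, slack=8)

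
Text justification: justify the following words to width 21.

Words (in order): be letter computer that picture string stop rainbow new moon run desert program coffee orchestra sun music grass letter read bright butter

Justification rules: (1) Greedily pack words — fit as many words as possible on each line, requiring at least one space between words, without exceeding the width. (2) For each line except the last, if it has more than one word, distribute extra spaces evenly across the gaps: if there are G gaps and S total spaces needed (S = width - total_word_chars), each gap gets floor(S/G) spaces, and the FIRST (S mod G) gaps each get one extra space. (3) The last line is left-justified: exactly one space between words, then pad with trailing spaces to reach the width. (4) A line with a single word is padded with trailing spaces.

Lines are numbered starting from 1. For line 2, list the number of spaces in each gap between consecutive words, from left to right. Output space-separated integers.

Line 1: ['be', 'letter', 'computer'] (min_width=18, slack=3)
Line 2: ['that', 'picture', 'string'] (min_width=19, slack=2)
Line 3: ['stop', 'rainbow', 'new', 'moon'] (min_width=21, slack=0)
Line 4: ['run', 'desert', 'program'] (min_width=18, slack=3)
Line 5: ['coffee', 'orchestra', 'sun'] (min_width=20, slack=1)
Line 6: ['music', 'grass', 'letter'] (min_width=18, slack=3)
Line 7: ['read', 'bright', 'butter'] (min_width=18, slack=3)

Answer: 2 2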